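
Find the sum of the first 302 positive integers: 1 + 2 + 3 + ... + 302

Formula: ∑k = n(n+1)/2
= 302×303/2
= 91506/2
= 45753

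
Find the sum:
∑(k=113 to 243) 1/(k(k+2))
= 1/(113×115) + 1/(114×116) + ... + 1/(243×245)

Partial fractions: 1/(k(k+2)) = (1/2)[1/k - 1/(k+2)]
Telescoping leaves the first two and last two terms:
= (1/2)[1/113 + 1/114 - 1/244 - 1/245]
= 3635381/770085960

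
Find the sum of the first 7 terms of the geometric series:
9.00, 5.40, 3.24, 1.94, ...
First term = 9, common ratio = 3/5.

Sₙ = a(1 - rⁿ) / (1 - r)
S_7 = 9(1 - (3/5)^7) / (1 - (3/5))
S_7 = 9(1 - (2187/78125)) / (2/5)
S_7 = 341721/15625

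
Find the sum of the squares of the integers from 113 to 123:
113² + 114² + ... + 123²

Use ∑_{k=1}^{n} k² = n(n+1)(2n+1)/6, then subtract the first 112 terms.
∑_{k=1}^{123} k² = 123×124×247/6 = 627874
∑_{k=1}^{112} k² = 112×113×225/6 = 474600
∑_{k=113}^{123} k² = 627874 - 474600 = 153274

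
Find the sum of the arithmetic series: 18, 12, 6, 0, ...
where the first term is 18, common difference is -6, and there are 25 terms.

Sₙ = n/2 × (first + last)
Last term = a + (n-1)d = 18 + (25-1)×(-6) = -126
S_25 = 25/2 × (18 + (-126))
S_25 = 25/2 × (-108) = -1350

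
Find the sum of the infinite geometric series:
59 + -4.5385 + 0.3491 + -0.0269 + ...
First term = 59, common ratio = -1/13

For |r| < 1, S = a / (1 - r)
S = 59 / (1 - (-1/13))
S = 59 / (14/13)
S = 767/14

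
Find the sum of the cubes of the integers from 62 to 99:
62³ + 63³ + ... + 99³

Use ∑_{k=1}^{n} k³ = [n(n+1)/2]², then subtract the first 61 terms.
∑_{k=1}^{99} k³ = [99×100/2]² = 4950² = 24502500
∑_{k=1}^{61} k³ = [61×62/2]² = 1891² = 3575881
∑_{k=62}^{99} k³ = 24502500 - 3575881 = 20926619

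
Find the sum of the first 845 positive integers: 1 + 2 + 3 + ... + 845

Formula: ∑k = n(n+1)/2
= 845×846/2
= 714870/2
= 357435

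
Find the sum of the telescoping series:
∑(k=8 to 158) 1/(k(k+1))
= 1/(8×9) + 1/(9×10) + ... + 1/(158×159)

Partial fractions: 1/(k(k+1)) = 1/k - 1/(k+1)
The series telescopes:
= (1/8 - 1/9) + (1/9 - 1/10) + ... + (1/158 - 1/159)
= 1/8 - 1/159
= 151/1272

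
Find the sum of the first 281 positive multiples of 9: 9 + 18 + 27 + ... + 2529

Factor out 9: = 9(1 + 2 + ... + 281) = 9 × n(n+1)/2
= 9 × 281×282/2
= 9 × 39621
= 356589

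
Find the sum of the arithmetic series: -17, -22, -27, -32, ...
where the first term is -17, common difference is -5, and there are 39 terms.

Sₙ = n/2 × (first + last)
Last term = a + (n-1)d = -17 + (39-1)×(-5) = -207
S_39 = 39/2 × (-17 + (-207))
S_39 = 39/2 × (-224) = -4368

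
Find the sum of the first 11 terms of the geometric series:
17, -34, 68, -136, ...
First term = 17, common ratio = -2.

Sₙ = a(1 - rⁿ) / (1 - r)
S_11 = 17(1 - (-2)^11) / (1 - (-2))
S_11 = 17(1 - (-2048)) / (3)
S_11 = 11611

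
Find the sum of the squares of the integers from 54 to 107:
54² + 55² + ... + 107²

Use ∑_{k=1}^{n} k² = n(n+1)(2n+1)/6, then subtract the first 53 terms.
∑_{k=1}^{107} k² = 107×108×215/6 = 414090
∑_{k=1}^{53} k² = 53×54×107/6 = 51039
∑_{k=54}^{107} k² = 414090 - 51039 = 363051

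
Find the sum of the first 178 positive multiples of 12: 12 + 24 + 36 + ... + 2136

Factor out 12: = 12(1 + 2 + ... + 178) = 12 × n(n+1)/2
= 12 × 178×179/2
= 12 × 15931
= 191172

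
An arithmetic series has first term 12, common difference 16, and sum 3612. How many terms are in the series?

Using S = n/2 × [2a + (n-1)d]
3612 = n/2 × [2(12) + (n-1)(16)]
3612 = n/2 × [24 + 16n - 16]
7224 = n × [8 + 16n]
16n² + (8)n - 7224 = 0
Discriminant: Δ = (8)² - 4(16)(-7224) = 64 + 462336 = 462400
√Δ = 680
n = [-(8) + √Δ] / (2·16) = (-8 + 680) / 32 = 672 / 32 = 21
(The negative root is discarded since n must be a positive integer.)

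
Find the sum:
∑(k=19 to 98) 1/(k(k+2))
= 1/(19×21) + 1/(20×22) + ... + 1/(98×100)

Partial fractions: 1/(k(k+2)) = (1/2)[1/k - 1/(k+2)]
Telescoping leaves the first two and last two terms:
= (1/2)[1/19 + 1/20 - 1/99 - 1/100]
= 3881/94050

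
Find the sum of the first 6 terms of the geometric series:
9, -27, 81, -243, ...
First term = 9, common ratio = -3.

Sₙ = a(1 - rⁿ) / (1 - r)
S_6 = 9(1 - (-3)^6) / (1 - (-3))
S_6 = 9(1 - 729) / (4)
S_6 = -1638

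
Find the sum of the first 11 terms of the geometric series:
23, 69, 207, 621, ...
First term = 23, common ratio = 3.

Sₙ = a(1 - rⁿ) / (1 - r)
S_11 = 23(1 - 3^11) / (1 - 3)
S_11 = 23(1 - 177147) / (-2)
S_11 = 2037179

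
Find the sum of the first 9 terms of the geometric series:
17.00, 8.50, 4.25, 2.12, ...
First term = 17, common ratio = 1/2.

Sₙ = a(1 - rⁿ) / (1 - r)
S_9 = 17(1 - (1/2)^9) / (1 - (1/2))
S_9 = 17(1 - (1/512)) / (1/2)
S_9 = 8687/256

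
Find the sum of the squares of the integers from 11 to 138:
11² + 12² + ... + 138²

Use ∑_{k=1}^{n} k² = n(n+1)(2n+1)/6, then subtract the first 10 terms.
∑_{k=1}^{138} k² = 138×139×277/6 = 885569
∑_{k=1}^{10} k² = 10×11×21/6 = 385
∑_{k=11}^{138} k² = 885569 - 385 = 885184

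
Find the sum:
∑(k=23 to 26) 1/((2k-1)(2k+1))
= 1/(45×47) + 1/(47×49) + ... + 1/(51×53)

Partial fractions: 1/((2k-1)(2k+1)) = (1/2)[1/(2k-1) - 1/(2k+1)]
The series telescopes:
= (1/2)[1/45 - 1/53]
= 4/2385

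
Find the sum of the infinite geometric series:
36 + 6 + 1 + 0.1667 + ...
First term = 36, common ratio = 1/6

For |r| < 1, S = a / (1 - r)
S = 36 / (1 - (1/6))
S = 36 / (5/6)
S = 216/5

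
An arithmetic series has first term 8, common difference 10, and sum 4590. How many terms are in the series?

Using S = n/2 × [2a + (n-1)d]
4590 = n/2 × [2(8) + (n-1)(10)]
4590 = n/2 × [16 + 10n - 10]
9180 = n × [6 + 10n]
10n² + (6)n - 9180 = 0
Discriminant: Δ = (6)² - 4(10)(-9180) = 36 + 367200 = 367236
√Δ = 606
n = [-(6) + √Δ] / (2·10) = (-6 + 606) / 20 = 600 / 20 = 30
(The negative root is discarded since n must be a positive integer.)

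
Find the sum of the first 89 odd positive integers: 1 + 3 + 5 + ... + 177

Sum of first n odd numbers = n²
= 89²
= 7921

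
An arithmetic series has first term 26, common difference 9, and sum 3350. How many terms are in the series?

Using S = n/2 × [2a + (n-1)d]
3350 = n/2 × [2(26) + (n-1)(9)]
3350 = n/2 × [52 + 9n - 9]
6700 = n × [43 + 9n]
9n² + (43)n - 6700 = 0
Discriminant: Δ = (43)² - 4(9)(-6700) = 1849 + 241200 = 243049
√Δ = 493
n = [-(43) + √Δ] / (2·9) = (-43 + 493) / 18 = 450 / 18 = 25
(The negative root is discarded since n must be a positive integer.)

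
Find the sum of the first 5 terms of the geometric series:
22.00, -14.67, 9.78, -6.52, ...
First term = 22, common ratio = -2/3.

Sₙ = a(1 - rⁿ) / (1 - r)
S_5 = 22(1 - (-2/3)^5) / (1 - (-2/3))
S_5 = 22(1 - (-32/243)) / (5/3)
S_5 = 1210/81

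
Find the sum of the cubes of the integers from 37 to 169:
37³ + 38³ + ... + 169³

Use ∑_{k=1}^{n} k³ = [n(n+1)/2]², then subtract the first 36 terms.
∑_{k=1}^{169} k³ = [169×170/2]² = 14365² = 206353225
∑_{k=1}^{36} k³ = [36×37/2]² = 666² = 443556
∑_{k=37}^{169} k³ = 206353225 - 443556 = 205909669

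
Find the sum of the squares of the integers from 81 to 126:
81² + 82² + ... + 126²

Use ∑_{k=1}^{n} k² = n(n+1)(2n+1)/6, then subtract the first 80 terms.
∑_{k=1}^{126} k² = 126×127×253/6 = 674751
∑_{k=1}^{80} k² = 80×81×161/6 = 173880
∑_{k=81}^{126} k² = 674751 - 173880 = 500871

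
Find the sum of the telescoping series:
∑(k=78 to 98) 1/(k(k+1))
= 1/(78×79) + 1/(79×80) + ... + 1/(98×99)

Partial fractions: 1/(k(k+1)) = 1/k - 1/(k+1)
The series telescopes:
= (1/78 - 1/79) + (1/79 - 1/80) + ... + (1/98 - 1/99)
= 1/78 - 1/99
= 7/2574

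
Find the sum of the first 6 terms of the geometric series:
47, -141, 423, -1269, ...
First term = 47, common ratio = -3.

Sₙ = a(1 - rⁿ) / (1 - r)
S_6 = 47(1 - (-3)^6) / (1 - (-3))
S_6 = 47(1 - 729) / (4)
S_6 = -8554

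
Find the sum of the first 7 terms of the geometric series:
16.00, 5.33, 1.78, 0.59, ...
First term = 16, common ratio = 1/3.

Sₙ = a(1 - rⁿ) / (1 - r)
S_7 = 16(1 - (1/3)^7) / (1 - (1/3))
S_7 = 16(1 - (1/2187)) / (2/3)
S_7 = 17488/729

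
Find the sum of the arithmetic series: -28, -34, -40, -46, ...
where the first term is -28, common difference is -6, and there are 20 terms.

Sₙ = n/2 × (first + last)
Last term = a + (n-1)d = -28 + (20-1)×(-6) = -142
S_20 = 20/2 × (-28 + (-142))
S_20 = 20/2 × (-170) = -1700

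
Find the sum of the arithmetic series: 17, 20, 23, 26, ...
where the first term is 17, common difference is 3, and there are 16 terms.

Sₙ = n/2 × (first + last)
Last term = a + (n-1)d = 17 + (16-1)×3 = 62
S_16 = 16/2 × (17 + 62)
S_16 = 16/2 × 79 = 632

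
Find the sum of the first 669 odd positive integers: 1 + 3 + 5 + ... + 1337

Sum of first n odd numbers = n²
= 669²
= 447561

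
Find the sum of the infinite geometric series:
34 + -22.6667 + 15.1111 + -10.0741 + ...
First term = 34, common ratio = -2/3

For |r| < 1, S = a / (1 - r)
S = 34 / (1 - (-2/3))
S = 34 / (5/3)
S = 102/5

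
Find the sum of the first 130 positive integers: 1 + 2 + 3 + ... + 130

Formula: ∑k = n(n+1)/2
= 130×131/2
= 17030/2
= 8515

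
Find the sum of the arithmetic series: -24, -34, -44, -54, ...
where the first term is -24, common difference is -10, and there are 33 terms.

Sₙ = n/2 × (first + last)
Last term = a + (n-1)d = -24 + (33-1)×(-10) = -344
S_33 = 33/2 × (-24 + (-344))
S_33 = 33/2 × (-368) = -6072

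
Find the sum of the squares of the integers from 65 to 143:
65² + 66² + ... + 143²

Use ∑_{k=1}^{n} k² = n(n+1)(2n+1)/6, then subtract the first 64 terms.
∑_{k=1}^{143} k² = 143×144×287/6 = 984984
∑_{k=1}^{64} k² = 64×65×129/6 = 89440
∑_{k=65}^{143} k² = 984984 - 89440 = 895544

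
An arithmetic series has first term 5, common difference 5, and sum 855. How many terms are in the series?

Using S = n/2 × [2a + (n-1)d]
855 = n/2 × [2(5) + (n-1)(5)]
855 = n/2 × [10 + 5n - 5]
1710 = n × [5 + 5n]
5n² + (5)n - 1710 = 0
Discriminant: Δ = (5)² - 4(5)(-1710) = 25 + 34200 = 34225
√Δ = 185
n = [-(5) + √Δ] / (2·5) = (-5 + 185) / 10 = 180 / 10 = 18
(The negative root is discarded since n must be a positive integer.)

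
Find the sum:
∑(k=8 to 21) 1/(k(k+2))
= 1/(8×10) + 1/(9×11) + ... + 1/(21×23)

Partial fractions: 1/(k(k+2)) = (1/2)[1/k - 1/(k+2)]
Telescoping leaves the first two and last two terms:
= (1/2)[1/8 + 1/9 - 1/22 - 1/23]
= 2681/36432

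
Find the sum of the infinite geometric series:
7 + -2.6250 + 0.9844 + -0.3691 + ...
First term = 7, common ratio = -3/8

For |r| < 1, S = a / (1 - r)
S = 7 / (1 - (-3/8))
S = 7 / (11/8)
S = 56/11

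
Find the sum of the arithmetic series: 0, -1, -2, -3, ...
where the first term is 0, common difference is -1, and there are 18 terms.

Sₙ = n/2 × (first + last)
Last term = a + (n-1)d = 0 + (18-1)×(-1) = -17
S_18 = 18/2 × (0 + (-17))
S_18 = 18/2 × (-17) = -153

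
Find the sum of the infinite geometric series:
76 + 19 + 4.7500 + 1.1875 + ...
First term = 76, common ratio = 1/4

For |r| < 1, S = a / (1 - r)
S = 76 / (1 - (1/4))
S = 76 / (3/4)
S = 304/3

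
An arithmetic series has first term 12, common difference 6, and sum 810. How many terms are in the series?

Using S = n/2 × [2a + (n-1)d]
810 = n/2 × [2(12) + (n-1)(6)]
810 = n/2 × [24 + 6n - 6]
1620 = n × [18 + 6n]
6n² + (18)n - 1620 = 0
Discriminant: Δ = (18)² - 4(6)(-1620) = 324 + 38880 = 39204
√Δ = 198
n = [-(18) + √Δ] / (2·6) = (-18 + 198) / 12 = 180 / 12 = 15
(The negative root is discarded since n must be a positive integer.)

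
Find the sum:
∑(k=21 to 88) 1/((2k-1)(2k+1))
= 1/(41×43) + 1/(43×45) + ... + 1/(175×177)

Partial fractions: 1/((2k-1)(2k+1)) = (1/2)[1/(2k-1) - 1/(2k+1)]
The series telescopes:
= (1/2)[1/41 - 1/177]
= 68/7257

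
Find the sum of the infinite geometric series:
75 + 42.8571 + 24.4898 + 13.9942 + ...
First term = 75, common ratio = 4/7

For |r| < 1, S = a / (1 - r)
S = 75 / (1 - (4/7))
S = 75 / (3/7)
S = 175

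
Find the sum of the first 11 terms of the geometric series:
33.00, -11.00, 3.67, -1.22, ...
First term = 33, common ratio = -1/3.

Sₙ = a(1 - rⁿ) / (1 - r)
S_11 = 33(1 - (-1/3)^11) / (1 - (-1/3))
S_11 = 33(1 - (-1/177147)) / (4/3)
S_11 = 487157/19683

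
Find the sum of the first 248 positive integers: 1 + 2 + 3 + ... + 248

Formula: ∑k = n(n+1)/2
= 248×249/2
= 61752/2
= 30876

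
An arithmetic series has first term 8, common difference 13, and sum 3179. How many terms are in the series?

Using S = n/2 × [2a + (n-1)d]
3179 = n/2 × [2(8) + (n-1)(13)]
3179 = n/2 × [16 + 13n - 13]
6358 = n × [3 + 13n]
13n² + (3)n - 6358 = 0
Discriminant: Δ = (3)² - 4(13)(-6358) = 9 + 330616 = 330625
√Δ = 575
n = [-(3) + √Δ] / (2·13) = (-3 + 575) / 26 = 572 / 26 = 22
(The negative root is discarded since n must be a positive integer.)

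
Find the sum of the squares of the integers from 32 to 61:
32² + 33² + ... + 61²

Use ∑_{k=1}^{n} k² = n(n+1)(2n+1)/6, then subtract the first 31 terms.
∑_{k=1}^{61} k² = 61×62×123/6 = 77531
∑_{k=1}^{31} k² = 31×32×63/6 = 10416
∑_{k=32}^{61} k² = 77531 - 10416 = 67115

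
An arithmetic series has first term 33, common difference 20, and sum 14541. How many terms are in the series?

Using S = n/2 × [2a + (n-1)d]
14541 = n/2 × [2(33) + (n-1)(20)]
14541 = n/2 × [66 + 20n - 20]
29082 = n × [46 + 20n]
20n² + (46)n - 29082 = 0
Discriminant: Δ = (46)² - 4(20)(-29082) = 2116 + 2326560 = 2328676
√Δ = 1526
n = [-(46) + √Δ] / (2·20) = (-46 + 1526) / 40 = 1480 / 40 = 37
(The negative root is discarded since n must be a positive integer.)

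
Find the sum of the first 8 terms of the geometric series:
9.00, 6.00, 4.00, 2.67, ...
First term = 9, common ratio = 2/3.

Sₙ = a(1 - rⁿ) / (1 - r)
S_8 = 9(1 - (2/3)^8) / (1 - (2/3))
S_8 = 9(1 - (256/6561)) / (1/3)
S_8 = 6305/243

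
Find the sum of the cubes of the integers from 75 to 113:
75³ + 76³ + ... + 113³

Use ∑_{k=1}^{n} k³ = [n(n+1)/2]², then subtract the first 74 terms.
∑_{k=1}^{113} k³ = [113×114/2]² = 6441² = 41486481
∑_{k=1}^{74} k³ = [74×75/2]² = 2775² = 7700625
∑_{k=75}^{113} k³ = 41486481 - 7700625 = 33785856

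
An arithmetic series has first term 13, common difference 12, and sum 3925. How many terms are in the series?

Using S = n/2 × [2a + (n-1)d]
3925 = n/2 × [2(13) + (n-1)(12)]
3925 = n/2 × [26 + 12n - 12]
7850 = n × [14 + 12n]
12n² + (14)n - 7850 = 0
Discriminant: Δ = (14)² - 4(12)(-7850) = 196 + 376800 = 376996
√Δ = 614
n = [-(14) + √Δ] / (2·12) = (-14 + 614) / 24 = 600 / 24 = 25
(The negative root is discarded since n must be a positive integer.)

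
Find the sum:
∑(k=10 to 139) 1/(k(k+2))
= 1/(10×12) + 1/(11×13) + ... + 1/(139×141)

Partial fractions: 1/(k(k+2)) = (1/2)[1/k - 1/(k+2)]
Telescoping leaves the first two and last two terms:
= (1/2)[1/10 + 1/11 - 1/140 - 1/141]
= 38363/434280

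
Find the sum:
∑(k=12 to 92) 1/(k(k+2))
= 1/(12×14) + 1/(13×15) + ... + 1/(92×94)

Partial fractions: 1/(k(k+2)) = (1/2)[1/k - 1/(k+2)]
Telescoping leaves the first two and last two terms:
= (1/2)[1/12 + 1/13 - 1/93 - 1/94]
= 10521/151528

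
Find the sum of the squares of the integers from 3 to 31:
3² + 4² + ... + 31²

Use ∑_{k=1}^{n} k² = n(n+1)(2n+1)/6, then subtract the first 2 terms.
∑_{k=1}^{31} k² = 31×32×63/6 = 10416
∑_{k=1}^{2} k² = 2×3×5/6 = 5
∑_{k=3}^{31} k² = 10416 - 5 = 10411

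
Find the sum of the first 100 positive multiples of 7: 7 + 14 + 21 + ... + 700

Factor out 7: = 7(1 + 2 + ... + 100) = 7 × n(n+1)/2
= 7 × 100×101/2
= 7 × 5050
= 35350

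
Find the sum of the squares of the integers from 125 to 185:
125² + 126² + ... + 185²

Use ∑_{k=1}^{n} k² = n(n+1)(2n+1)/6, then subtract the first 124 terms.
∑_{k=1}^{185} k² = 185×186×371/6 = 2127685
∑_{k=1}^{124} k² = 124×125×249/6 = 643250
∑_{k=125}^{185} k² = 2127685 - 643250 = 1484435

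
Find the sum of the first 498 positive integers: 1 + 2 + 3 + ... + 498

Formula: ∑k = n(n+1)/2
= 498×499/2
= 248502/2
= 124251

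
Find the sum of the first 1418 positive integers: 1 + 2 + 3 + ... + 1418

Formula: ∑k = n(n+1)/2
= 1418×1419/2
= 2012142/2
= 1006071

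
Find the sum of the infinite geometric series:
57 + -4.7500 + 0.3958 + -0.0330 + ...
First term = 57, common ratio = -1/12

For |r| < 1, S = a / (1 - r)
S = 57 / (1 - (-1/12))
S = 57 / (13/12)
S = 684/13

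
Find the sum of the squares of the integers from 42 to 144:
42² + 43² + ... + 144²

Use ∑_{k=1}^{n} k² = n(n+1)(2n+1)/6, then subtract the first 41 terms.
∑_{k=1}^{144} k² = 144×145×289/6 = 1005720
∑_{k=1}^{41} k² = 41×42×83/6 = 23821
∑_{k=42}^{144} k² = 1005720 - 23821 = 981899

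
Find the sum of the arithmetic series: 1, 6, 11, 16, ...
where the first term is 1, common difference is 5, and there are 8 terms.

Sₙ = n/2 × (first + last)
Last term = a + (n-1)d = 1 + (8-1)×5 = 36
S_8 = 8/2 × (1 + 36)
S_8 = 8/2 × 37 = 148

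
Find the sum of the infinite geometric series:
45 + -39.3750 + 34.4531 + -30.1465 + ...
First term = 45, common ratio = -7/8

For |r| < 1, S = a / (1 - r)
S = 45 / (1 - (-7/8))
S = 45 / (15/8)
S = 24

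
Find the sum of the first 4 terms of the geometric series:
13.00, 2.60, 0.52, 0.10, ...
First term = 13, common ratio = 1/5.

Sₙ = a(1 - rⁿ) / (1 - r)
S_4 = 13(1 - (1/5)^4) / (1 - (1/5))
S_4 = 13(1 - (1/625)) / (4/5)
S_4 = 2028/125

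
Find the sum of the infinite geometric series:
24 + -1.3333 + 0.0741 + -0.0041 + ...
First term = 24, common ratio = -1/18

For |r| < 1, S = a / (1 - r)
S = 24 / (1 - (-1/18))
S = 24 / (19/18)
S = 432/19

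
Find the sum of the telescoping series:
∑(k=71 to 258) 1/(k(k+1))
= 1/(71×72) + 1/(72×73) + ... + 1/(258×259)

Partial fractions: 1/(k(k+1)) = 1/k - 1/(k+1)
The series telescopes:
= (1/71 - 1/72) + (1/72 - 1/73) + ... + (1/258 - 1/259)
= 1/71 - 1/259
= 188/18389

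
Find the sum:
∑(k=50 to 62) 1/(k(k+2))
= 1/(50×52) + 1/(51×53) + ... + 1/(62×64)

Partial fractions: 1/(k(k+2)) = (1/2)[1/k - 1/(k+2)]
Telescoping leaves the first two and last two terms:
= (1/2)[1/50 + 1/51 - 1/63 - 1/64]
= 13897/3427200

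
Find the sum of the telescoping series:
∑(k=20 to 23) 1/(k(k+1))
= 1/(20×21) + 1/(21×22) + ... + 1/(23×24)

Partial fractions: 1/(k(k+1)) = 1/k - 1/(k+1)
The series telescopes:
= (1/20 - 1/21) + (1/21 - 1/22) + ... + (1/23 - 1/24)
= 1/20 - 1/24
= 1/120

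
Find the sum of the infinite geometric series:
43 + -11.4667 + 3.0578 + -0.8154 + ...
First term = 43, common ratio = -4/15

For |r| < 1, S = a / (1 - r)
S = 43 / (1 - (-4/15))
S = 43 / (19/15)
S = 645/19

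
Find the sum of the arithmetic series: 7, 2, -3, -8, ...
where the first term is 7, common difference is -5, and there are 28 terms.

Sₙ = n/2 × (first + last)
Last term = a + (n-1)d = 7 + (28-1)×(-5) = -128
S_28 = 28/2 × (7 + (-128))
S_28 = 28/2 × (-121) = -1694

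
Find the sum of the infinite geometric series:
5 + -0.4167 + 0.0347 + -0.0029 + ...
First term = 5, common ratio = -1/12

For |r| < 1, S = a / (1 - r)
S = 5 / (1 - (-1/12))
S = 5 / (13/12)
S = 60/13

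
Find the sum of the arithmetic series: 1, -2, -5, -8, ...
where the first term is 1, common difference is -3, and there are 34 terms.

Sₙ = n/2 × (first + last)
Last term = a + (n-1)d = 1 + (34-1)×(-3) = -98
S_34 = 34/2 × (1 + (-98))
S_34 = 34/2 × (-97) = -1649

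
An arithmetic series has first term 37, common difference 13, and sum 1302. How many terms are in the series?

Using S = n/2 × [2a + (n-1)d]
1302 = n/2 × [2(37) + (n-1)(13)]
1302 = n/2 × [74 + 13n - 13]
2604 = n × [61 + 13n]
13n² + (61)n - 2604 = 0
Discriminant: Δ = (61)² - 4(13)(-2604) = 3721 + 135408 = 139129
√Δ = 373
n = [-(61) + √Δ] / (2·13) = (-61 + 373) / 26 = 312 / 26 = 12
(The negative root is discarded since n must be a positive integer.)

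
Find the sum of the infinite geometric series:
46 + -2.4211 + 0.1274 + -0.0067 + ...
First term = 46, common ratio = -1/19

For |r| < 1, S = a / (1 - r)
S = 46 / (1 - (-1/19))
S = 46 / (20/19)
S = 437/10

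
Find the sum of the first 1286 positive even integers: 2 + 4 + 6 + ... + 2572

Sum of first n even numbers = n(n+1)
= 1286×1287
= 1655082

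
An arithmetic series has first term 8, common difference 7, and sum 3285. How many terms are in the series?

Using S = n/2 × [2a + (n-1)d]
3285 = n/2 × [2(8) + (n-1)(7)]
3285 = n/2 × [16 + 7n - 7]
6570 = n × [9 + 7n]
7n² + (9)n - 6570 = 0
Discriminant: Δ = (9)² - 4(7)(-6570) = 81 + 183960 = 184041
√Δ = 429
n = [-(9) + √Δ] / (2·7) = (-9 + 429) / 14 = 420 / 14 = 30
(The negative root is discarded since n must be a positive integer.)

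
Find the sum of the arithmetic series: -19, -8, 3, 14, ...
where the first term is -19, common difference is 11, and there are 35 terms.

Sₙ = n/2 × (first + last)
Last term = a + (n-1)d = -19 + (35-1)×11 = 355
S_35 = 35/2 × (-19 + 355)
S_35 = 35/2 × 336 = 5880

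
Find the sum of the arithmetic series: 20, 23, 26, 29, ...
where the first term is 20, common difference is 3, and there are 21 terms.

Sₙ = n/2 × (first + last)
Last term = a + (n-1)d = 20 + (21-1)×3 = 80
S_21 = 21/2 × (20 + 80)
S_21 = 21/2 × 100 = 1050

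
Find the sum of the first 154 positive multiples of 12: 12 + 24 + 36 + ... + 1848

Factor out 12: = 12(1 + 2 + ... + 154) = 12 × n(n+1)/2
= 12 × 154×155/2
= 12 × 11935
= 143220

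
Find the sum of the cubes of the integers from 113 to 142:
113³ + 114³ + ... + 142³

Use ∑_{k=1}^{n} k³ = [n(n+1)/2]², then subtract the first 112 terms.
∑_{k=1}^{142} k³ = [142×143/2]² = 10153² = 103083409
∑_{k=1}^{112} k³ = [112×113/2]² = 6328² = 40043584
∑_{k=113}^{142} k³ = 103083409 - 40043584 = 63039825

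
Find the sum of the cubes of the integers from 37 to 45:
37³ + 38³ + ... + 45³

Use ∑_{k=1}^{n} k³ = [n(n+1)/2]², then subtract the first 36 terms.
∑_{k=1}^{45} k³ = [45×46/2]² = 1035² = 1071225
∑_{k=1}^{36} k³ = [36×37/2]² = 666² = 443556
∑_{k=37}^{45} k³ = 1071225 - 443556 = 627669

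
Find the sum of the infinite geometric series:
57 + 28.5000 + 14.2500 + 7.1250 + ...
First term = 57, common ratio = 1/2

For |r| < 1, S = a / (1 - r)
S = 57 / (1 - (1/2))
S = 57 / (1/2)
S = 114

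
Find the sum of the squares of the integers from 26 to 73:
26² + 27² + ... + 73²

Use ∑_{k=1}^{n} k² = n(n+1)(2n+1)/6, then subtract the first 25 terms.
∑_{k=1}^{73} k² = 73×74×147/6 = 132349
∑_{k=1}^{25} k² = 25×26×51/6 = 5525
∑_{k=26}^{73} k² = 132349 - 5525 = 126824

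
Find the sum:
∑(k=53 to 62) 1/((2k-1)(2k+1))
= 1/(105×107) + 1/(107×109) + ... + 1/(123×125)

Partial fractions: 1/((2k-1)(2k+1)) = (1/2)[1/(2k-1) - 1/(2k+1)]
The series telescopes:
= (1/2)[1/105 - 1/125]
= 2/2625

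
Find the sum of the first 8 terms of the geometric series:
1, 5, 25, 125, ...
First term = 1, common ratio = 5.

Sₙ = a(1 - rⁿ) / (1 - r)
S_8 = 1(1 - 5^8) / (1 - 5)
S_8 = 1(1 - 390625) / (-4)
S_8 = 97656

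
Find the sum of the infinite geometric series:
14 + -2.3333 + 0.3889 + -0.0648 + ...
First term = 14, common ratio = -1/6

For |r| < 1, S = a / (1 - r)
S = 14 / (1 - (-1/6))
S = 14 / (7/6)
S = 12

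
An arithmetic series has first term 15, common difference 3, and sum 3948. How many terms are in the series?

Using S = n/2 × [2a + (n-1)d]
3948 = n/2 × [2(15) + (n-1)(3)]
3948 = n/2 × [30 + 3n - 3]
7896 = n × [27 + 3n]
3n² + (27)n - 7896 = 0
Discriminant: Δ = (27)² - 4(3)(-7896) = 729 + 94752 = 95481
√Δ = 309
n = [-(27) + √Δ] / (2·3) = (-27 + 309) / 6 = 282 / 6 = 47
(The negative root is discarded since n must be a positive integer.)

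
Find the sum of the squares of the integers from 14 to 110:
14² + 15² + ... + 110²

Use ∑_{k=1}^{n} k² = n(n+1)(2n+1)/6, then subtract the first 13 terms.
∑_{k=1}^{110} k² = 110×111×221/6 = 449735
∑_{k=1}^{13} k² = 13×14×27/6 = 819
∑_{k=14}^{110} k² = 449735 - 819 = 448916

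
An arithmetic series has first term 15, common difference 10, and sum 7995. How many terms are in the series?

Using S = n/2 × [2a + (n-1)d]
7995 = n/2 × [2(15) + (n-1)(10)]
7995 = n/2 × [30 + 10n - 10]
15990 = n × [20 + 10n]
10n² + (20)n - 15990 = 0
Discriminant: Δ = (20)² - 4(10)(-15990) = 400 + 639600 = 640000
√Δ = 800
n = [-(20) + √Δ] / (2·10) = (-20 + 800) / 20 = 780 / 20 = 39
(The negative root is discarded since n must be a positive integer.)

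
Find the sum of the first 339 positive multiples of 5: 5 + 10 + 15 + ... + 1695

Factor out 5: = 5(1 + 2 + ... + 339) = 5 × n(n+1)/2
= 5 × 339×340/2
= 5 × 57630
= 288150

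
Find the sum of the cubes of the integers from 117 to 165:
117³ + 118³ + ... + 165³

Use ∑_{k=1}^{n} k³ = [n(n+1)/2]², then subtract the first 116 terms.
∑_{k=1}^{165} k³ = [165×166/2]² = 13695² = 187553025
∑_{k=1}^{116} k³ = [116×117/2]² = 6786² = 46049796
∑_{k=117}^{165} k³ = 187553025 - 46049796 = 141503229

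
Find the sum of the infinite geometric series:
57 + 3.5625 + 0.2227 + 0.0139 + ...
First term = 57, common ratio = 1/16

For |r| < 1, S = a / (1 - r)
S = 57 / (1 - (1/16))
S = 57 / (15/16)
S = 304/5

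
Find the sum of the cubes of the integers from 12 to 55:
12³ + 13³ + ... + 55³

Use ∑_{k=1}^{n} k³ = [n(n+1)/2]², then subtract the first 11 terms.
∑_{k=1}^{55} k³ = [55×56/2]² = 1540² = 2371600
∑_{k=1}^{11} k³ = [11×12/2]² = 66² = 4356
∑_{k=12}^{55} k³ = 2371600 - 4356 = 2367244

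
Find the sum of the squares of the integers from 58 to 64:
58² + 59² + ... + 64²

Use ∑_{k=1}^{n} k² = n(n+1)(2n+1)/6, then subtract the first 57 terms.
∑_{k=1}^{64} k² = 64×65×129/6 = 89440
∑_{k=1}^{57} k² = 57×58×115/6 = 63365
∑_{k=58}^{64} k² = 89440 - 63365 = 26075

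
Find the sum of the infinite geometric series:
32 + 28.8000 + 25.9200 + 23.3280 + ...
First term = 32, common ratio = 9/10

For |r| < 1, S = a / (1 - r)
S = 32 / (1 - (9/10))
S = 32 / (1/10)
S = 320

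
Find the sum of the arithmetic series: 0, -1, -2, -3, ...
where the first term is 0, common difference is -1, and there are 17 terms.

Sₙ = n/2 × (first + last)
Last term = a + (n-1)d = 0 + (17-1)×(-1) = -16
S_17 = 17/2 × (0 + (-16))
S_17 = 17/2 × (-16) = -136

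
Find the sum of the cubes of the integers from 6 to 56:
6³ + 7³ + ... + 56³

Use ∑_{k=1}^{n} k³ = [n(n+1)/2]², then subtract the first 5 terms.
∑_{k=1}^{56} k³ = [56×57/2]² = 1596² = 2547216
∑_{k=1}^{5} k³ = [5×6/2]² = 15² = 225
∑_{k=6}^{56} k³ = 2547216 - 225 = 2546991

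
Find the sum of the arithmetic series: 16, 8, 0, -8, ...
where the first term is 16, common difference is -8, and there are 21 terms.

Sₙ = n/2 × (first + last)
Last term = a + (n-1)d = 16 + (21-1)×(-8) = -144
S_21 = 21/2 × (16 + (-144))
S_21 = 21/2 × (-128) = -1344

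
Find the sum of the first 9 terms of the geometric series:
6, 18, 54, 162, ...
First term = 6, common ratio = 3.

Sₙ = a(1 - rⁿ) / (1 - r)
S_9 = 6(1 - 3^9) / (1 - 3)
S_9 = 6(1 - 19683) / (-2)
S_9 = 59046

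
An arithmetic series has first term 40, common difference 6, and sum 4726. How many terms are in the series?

Using S = n/2 × [2a + (n-1)d]
4726 = n/2 × [2(40) + (n-1)(6)]
4726 = n/2 × [80 + 6n - 6]
9452 = n × [74 + 6n]
6n² + (74)n - 9452 = 0
Discriminant: Δ = (74)² - 4(6)(-9452) = 5476 + 226848 = 232324
√Δ = 482
n = [-(74) + √Δ] / (2·6) = (-74 + 482) / 12 = 408 / 12 = 34
(The negative root is discarded since n must be a positive integer.)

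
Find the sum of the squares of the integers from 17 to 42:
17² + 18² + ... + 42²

Use ∑_{k=1}^{n} k² = n(n+1)(2n+1)/6, then subtract the first 16 terms.
∑_{k=1}^{42} k² = 42×43×85/6 = 25585
∑_{k=1}^{16} k² = 16×17×33/6 = 1496
∑_{k=17}^{42} k² = 25585 - 1496 = 24089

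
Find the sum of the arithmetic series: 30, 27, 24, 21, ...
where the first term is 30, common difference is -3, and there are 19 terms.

Sₙ = n/2 × (first + last)
Last term = a + (n-1)d = 30 + (19-1)×(-3) = -24
S_19 = 19/2 × (30 + (-24))
S_19 = 19/2 × 6 = 57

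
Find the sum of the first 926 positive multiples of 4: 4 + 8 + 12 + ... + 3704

Factor out 4: = 4(1 + 2 + ... + 926) = 4 × n(n+1)/2
= 4 × 926×927/2
= 4 × 429201
= 1716804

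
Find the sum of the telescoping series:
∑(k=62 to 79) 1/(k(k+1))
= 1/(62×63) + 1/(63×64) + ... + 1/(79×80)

Partial fractions: 1/(k(k+1)) = 1/k - 1/(k+1)
The series telescopes:
= (1/62 - 1/63) + (1/63 - 1/64) + ... + (1/79 - 1/80)
= 1/62 - 1/80
= 9/2480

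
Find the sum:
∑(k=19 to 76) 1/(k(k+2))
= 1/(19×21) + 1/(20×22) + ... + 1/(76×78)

Partial fractions: 1/(k(k+2)) = (1/2)[1/k - 1/(k+2)]
Telescoping leaves the first two and last two terms:
= (1/2)[1/19 + 1/20 - 1/77 - 1/78]
= 87667/2282280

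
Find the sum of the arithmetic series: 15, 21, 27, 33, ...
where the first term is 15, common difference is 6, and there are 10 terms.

Sₙ = n/2 × (first + last)
Last term = a + (n-1)d = 15 + (10-1)×6 = 69
S_10 = 10/2 × (15 + 69)
S_10 = 10/2 × 84 = 420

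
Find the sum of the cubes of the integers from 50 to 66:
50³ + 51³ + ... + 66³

Use ∑_{k=1}^{n} k³ = [n(n+1)/2]², then subtract the first 49 terms.
∑_{k=1}^{66} k³ = [66×67/2]² = 2211² = 4888521
∑_{k=1}^{49} k³ = [49×50/2]² = 1225² = 1500625
∑_{k=50}^{66} k³ = 4888521 - 1500625 = 3387896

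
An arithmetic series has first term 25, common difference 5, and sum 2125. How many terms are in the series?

Using S = n/2 × [2a + (n-1)d]
2125 = n/2 × [2(25) + (n-1)(5)]
2125 = n/2 × [50 + 5n - 5]
4250 = n × [45 + 5n]
5n² + (45)n - 4250 = 0
Discriminant: Δ = (45)² - 4(5)(-4250) = 2025 + 85000 = 87025
√Δ = 295
n = [-(45) + √Δ] / (2·5) = (-45 + 295) / 10 = 250 / 10 = 25
(The negative root is discarded since n must be a positive integer.)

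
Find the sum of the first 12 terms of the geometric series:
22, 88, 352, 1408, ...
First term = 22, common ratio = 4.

Sₙ = a(1 - rⁿ) / (1 - r)
S_12 = 22(1 - 4^12) / (1 - 4)
S_12 = 22(1 - 16777216) / (-3)
S_12 = 123032910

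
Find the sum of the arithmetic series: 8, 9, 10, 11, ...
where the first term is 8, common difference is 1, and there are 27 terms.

Sₙ = n/2 × (first + last)
Last term = a + (n-1)d = 8 + (27-1)×1 = 34
S_27 = 27/2 × (8 + 34)
S_27 = 27/2 × 42 = 567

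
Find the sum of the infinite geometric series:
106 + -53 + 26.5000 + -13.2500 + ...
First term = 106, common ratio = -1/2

For |r| < 1, S = a / (1 - r)
S = 106 / (1 - (-1/2))
S = 106 / (3/2)
S = 212/3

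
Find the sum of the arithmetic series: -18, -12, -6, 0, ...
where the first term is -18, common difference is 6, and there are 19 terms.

Sₙ = n/2 × (first + last)
Last term = a + (n-1)d = -18 + (19-1)×6 = 90
S_19 = 19/2 × (-18 + 90)
S_19 = 19/2 × 72 = 684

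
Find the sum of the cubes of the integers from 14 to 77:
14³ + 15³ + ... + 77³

Use ∑_{k=1}^{n} k³ = [n(n+1)/2]², then subtract the first 13 terms.
∑_{k=1}^{77} k³ = [77×78/2]² = 3003² = 9018009
∑_{k=1}^{13} k³ = [13×14/2]² = 91² = 8281
∑_{k=14}^{77} k³ = 9018009 - 8281 = 9009728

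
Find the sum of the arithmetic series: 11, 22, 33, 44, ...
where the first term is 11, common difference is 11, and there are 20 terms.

Sₙ = n/2 × (first + last)
Last term = a + (n-1)d = 11 + (20-1)×11 = 220
S_20 = 20/2 × (11 + 220)
S_20 = 20/2 × 231 = 2310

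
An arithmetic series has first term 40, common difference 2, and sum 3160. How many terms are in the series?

Using S = n/2 × [2a + (n-1)d]
3160 = n/2 × [2(40) + (n-1)(2)]
3160 = n/2 × [80 + 2n - 2]
6320 = n × [78 + 2n]
2n² + (78)n - 6320 = 0
Discriminant: Δ = (78)² - 4(2)(-6320) = 6084 + 50560 = 56644
√Δ = 238
n = [-(78) + √Δ] / (2·2) = (-78 + 238) / 4 = 160 / 4 = 40
(The negative root is discarded since n must be a positive integer.)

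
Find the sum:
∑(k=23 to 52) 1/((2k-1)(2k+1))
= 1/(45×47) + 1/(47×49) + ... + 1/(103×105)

Partial fractions: 1/((2k-1)(2k+1)) = (1/2)[1/(2k-1) - 1/(2k+1)]
The series telescopes:
= (1/2)[1/45 - 1/105]
= 2/315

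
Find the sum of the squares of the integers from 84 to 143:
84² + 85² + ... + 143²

Use ∑_{k=1}^{n} k² = n(n+1)(2n+1)/6, then subtract the first 83 terms.
∑_{k=1}^{143} k² = 143×144×287/6 = 984984
∑_{k=1}^{83} k² = 83×84×167/6 = 194054
∑_{k=84}^{143} k² = 984984 - 194054 = 790930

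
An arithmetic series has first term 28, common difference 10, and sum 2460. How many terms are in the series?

Using S = n/2 × [2a + (n-1)d]
2460 = n/2 × [2(28) + (n-1)(10)]
2460 = n/2 × [56 + 10n - 10]
4920 = n × [46 + 10n]
10n² + (46)n - 4920 = 0
Discriminant: Δ = (46)² - 4(10)(-4920) = 2116 + 196800 = 198916
√Δ = 446
n = [-(46) + √Δ] / (2·10) = (-46 + 446) / 20 = 400 / 20 = 20
(The negative root is discarded since n must be a positive integer.)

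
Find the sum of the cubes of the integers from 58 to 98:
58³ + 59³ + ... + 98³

Use ∑_{k=1}^{n} k³ = [n(n+1)/2]², then subtract the first 57 terms.
∑_{k=1}^{98} k³ = [98×99/2]² = 4851² = 23532201
∑_{k=1}^{57} k³ = [57×58/2]² = 1653² = 2732409
∑_{k=58}^{98} k³ = 23532201 - 2732409 = 20799792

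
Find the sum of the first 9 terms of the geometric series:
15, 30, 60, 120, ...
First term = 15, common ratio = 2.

Sₙ = a(1 - rⁿ) / (1 - r)
S_9 = 15(1 - 2^9) / (1 - 2)
S_9 = 15(1 - 512) / (-1)
S_9 = 7665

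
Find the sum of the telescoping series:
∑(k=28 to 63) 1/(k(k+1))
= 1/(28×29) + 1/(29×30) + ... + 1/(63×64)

Partial fractions: 1/(k(k+1)) = 1/k - 1/(k+1)
The series telescopes:
= (1/28 - 1/29) + (1/29 - 1/30) + ... + (1/63 - 1/64)
= 1/28 - 1/64
= 9/448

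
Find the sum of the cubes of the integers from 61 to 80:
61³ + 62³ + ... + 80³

Use ∑_{k=1}^{n} k³ = [n(n+1)/2]², then subtract the first 60 terms.
∑_{k=1}^{80} k³ = [80×81/2]² = 3240² = 10497600
∑_{k=1}^{60} k³ = [60×61/2]² = 1830² = 3348900
∑_{k=61}^{80} k³ = 10497600 - 3348900 = 7148700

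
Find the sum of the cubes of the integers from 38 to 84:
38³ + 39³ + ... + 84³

Use ∑_{k=1}^{n} k³ = [n(n+1)/2]², then subtract the first 37 terms.
∑_{k=1}^{84} k³ = [84×85/2]² = 3570² = 12744900
∑_{k=1}^{37} k³ = [37×38/2]² = 703² = 494209
∑_{k=38}^{84} k³ = 12744900 - 494209 = 12250691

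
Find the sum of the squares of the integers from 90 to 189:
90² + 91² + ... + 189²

Use ∑_{k=1}^{n} k² = n(n+1)(2n+1)/6, then subtract the first 89 terms.
∑_{k=1}^{189} k² = 189×190×379/6 = 2268315
∑_{k=1}^{89} k² = 89×90×179/6 = 238965
∑_{k=90}^{189} k² = 2268315 - 238965 = 2029350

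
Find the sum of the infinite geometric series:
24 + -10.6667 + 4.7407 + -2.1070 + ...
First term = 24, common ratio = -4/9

For |r| < 1, S = a / (1 - r)
S = 24 / (1 - (-4/9))
S = 24 / (13/9)
S = 216/13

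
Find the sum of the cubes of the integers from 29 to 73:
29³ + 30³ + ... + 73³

Use ∑_{k=1}^{n} k³ = [n(n+1)/2]², then subtract the first 28 terms.
∑_{k=1}^{73} k³ = [73×74/2]² = 2701² = 7295401
∑_{k=1}^{28} k³ = [28×29/2]² = 406² = 164836
∑_{k=29}^{73} k³ = 7295401 - 164836 = 7130565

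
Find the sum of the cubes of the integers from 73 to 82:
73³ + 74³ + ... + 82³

Use ∑_{k=1}^{n} k³ = [n(n+1)/2]², then subtract the first 72 terms.
∑_{k=1}^{82} k³ = [82×83/2]² = 3403² = 11580409
∑_{k=1}^{72} k³ = [72×73/2]² = 2628² = 6906384
∑_{k=73}^{82} k³ = 11580409 - 6906384 = 4674025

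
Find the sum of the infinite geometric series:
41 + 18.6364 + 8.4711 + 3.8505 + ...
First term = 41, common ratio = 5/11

For |r| < 1, S = a / (1 - r)
S = 41 / (1 - (5/11))
S = 41 / (6/11)
S = 451/6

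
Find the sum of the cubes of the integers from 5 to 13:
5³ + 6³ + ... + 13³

Use ∑_{k=1}^{n} k³ = [n(n+1)/2]², then subtract the first 4 terms.
∑_{k=1}^{13} k³ = [13×14/2]² = 91² = 8281
∑_{k=1}^{4} k³ = [4×5/2]² = 10² = 100
∑_{k=5}^{13} k³ = 8281 - 100 = 8181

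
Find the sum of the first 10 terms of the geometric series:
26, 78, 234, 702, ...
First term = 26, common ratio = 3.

Sₙ = a(1 - rⁿ) / (1 - r)
S_10 = 26(1 - 3^10) / (1 - 3)
S_10 = 26(1 - 59049) / (-2)
S_10 = 767624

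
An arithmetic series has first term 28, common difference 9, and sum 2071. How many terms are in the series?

Using S = n/2 × [2a + (n-1)d]
2071 = n/2 × [2(28) + (n-1)(9)]
2071 = n/2 × [56 + 9n - 9]
4142 = n × [47 + 9n]
9n² + (47)n - 4142 = 0
Discriminant: Δ = (47)² - 4(9)(-4142) = 2209 + 149112 = 151321
√Δ = 389
n = [-(47) + √Δ] / (2·9) = (-47 + 389) / 18 = 342 / 18 = 19
(The negative root is discarded since n must be a positive integer.)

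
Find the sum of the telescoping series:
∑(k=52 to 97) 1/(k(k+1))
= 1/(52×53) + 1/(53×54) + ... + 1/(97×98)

Partial fractions: 1/(k(k+1)) = 1/k - 1/(k+1)
The series telescopes:
= (1/52 - 1/53) + (1/53 - 1/54) + ... + (1/97 - 1/98)
= 1/52 - 1/98
= 23/2548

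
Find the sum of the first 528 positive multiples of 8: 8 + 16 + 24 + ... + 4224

Factor out 8: = 8(1 + 2 + ... + 528) = 8 × n(n+1)/2
= 8 × 528×529/2
= 8 × 139656
= 1117248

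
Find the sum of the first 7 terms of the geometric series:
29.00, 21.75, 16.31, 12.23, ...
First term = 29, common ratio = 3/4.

Sₙ = a(1 - rⁿ) / (1 - r)
S_7 = 29(1 - (3/4)^7) / (1 - (3/4))
S_7 = 29(1 - (2187/16384)) / (1/4)
S_7 = 411713/4096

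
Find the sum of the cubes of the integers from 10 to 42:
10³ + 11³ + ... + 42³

Use ∑_{k=1}^{n} k³ = [n(n+1)/2]², then subtract the first 9 terms.
∑_{k=1}^{42} k³ = [42×43/2]² = 903² = 815409
∑_{k=1}^{9} k³ = [9×10/2]² = 45² = 2025
∑_{k=10}^{42} k³ = 815409 - 2025 = 813384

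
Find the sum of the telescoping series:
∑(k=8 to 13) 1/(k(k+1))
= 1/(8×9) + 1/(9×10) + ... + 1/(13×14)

Partial fractions: 1/(k(k+1)) = 1/k - 1/(k+1)
The series telescopes:
= (1/8 - 1/9) + (1/9 - 1/10) + ... + (1/13 - 1/14)
= 1/8 - 1/14
= 3/56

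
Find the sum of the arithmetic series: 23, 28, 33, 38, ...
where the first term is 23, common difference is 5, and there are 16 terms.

Sₙ = n/2 × (first + last)
Last term = a + (n-1)d = 23 + (16-1)×5 = 98
S_16 = 16/2 × (23 + 98)
S_16 = 16/2 × 121 = 968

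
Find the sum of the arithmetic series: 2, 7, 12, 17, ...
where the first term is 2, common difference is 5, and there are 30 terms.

Sₙ = n/2 × (first + last)
Last term = a + (n-1)d = 2 + (30-1)×5 = 147
S_30 = 30/2 × (2 + 147)
S_30 = 30/2 × 149 = 2235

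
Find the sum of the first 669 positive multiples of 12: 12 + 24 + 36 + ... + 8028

Factor out 12: = 12(1 + 2 + ... + 669) = 12 × n(n+1)/2
= 12 × 669×670/2
= 12 × 224115
= 2689380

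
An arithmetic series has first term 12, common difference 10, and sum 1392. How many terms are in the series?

Using S = n/2 × [2a + (n-1)d]
1392 = n/2 × [2(12) + (n-1)(10)]
1392 = n/2 × [24 + 10n - 10]
2784 = n × [14 + 10n]
10n² + (14)n - 2784 = 0
Discriminant: Δ = (14)² - 4(10)(-2784) = 196 + 111360 = 111556
√Δ = 334
n = [-(14) + √Δ] / (2·10) = (-14 + 334) / 20 = 320 / 20 = 16
(The negative root is discarded since n must be a positive integer.)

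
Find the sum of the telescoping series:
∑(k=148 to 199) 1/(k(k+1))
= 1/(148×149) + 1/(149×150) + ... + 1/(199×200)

Partial fractions: 1/(k(k+1)) = 1/k - 1/(k+1)
The series telescopes:
= (1/148 - 1/149) + (1/149 - 1/150) + ... + (1/199 - 1/200)
= 1/148 - 1/200
= 13/7400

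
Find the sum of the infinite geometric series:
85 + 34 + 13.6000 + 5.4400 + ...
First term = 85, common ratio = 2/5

For |r| < 1, S = a / (1 - r)
S = 85 / (1 - (2/5))
S = 85 / (3/5)
S = 425/3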